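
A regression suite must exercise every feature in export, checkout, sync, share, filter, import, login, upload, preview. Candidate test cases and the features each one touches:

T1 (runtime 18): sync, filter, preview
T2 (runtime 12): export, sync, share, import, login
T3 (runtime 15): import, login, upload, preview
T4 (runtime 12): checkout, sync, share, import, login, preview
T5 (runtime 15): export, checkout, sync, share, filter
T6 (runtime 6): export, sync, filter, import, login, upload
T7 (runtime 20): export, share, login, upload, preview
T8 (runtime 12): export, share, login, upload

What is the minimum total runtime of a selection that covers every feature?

18

T4, T6 cover every feature at runtime 12 + 6 = 18.
Any cover uses at least 2 test cases; among all covering selections none totals below 18.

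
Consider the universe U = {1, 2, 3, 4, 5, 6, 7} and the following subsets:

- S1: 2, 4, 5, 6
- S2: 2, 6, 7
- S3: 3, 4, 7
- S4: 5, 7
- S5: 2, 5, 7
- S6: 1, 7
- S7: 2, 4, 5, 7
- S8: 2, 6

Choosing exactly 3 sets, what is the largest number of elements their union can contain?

Choosing S1, S3, S6 covers {1, 2, 3, 4, 5, 6, 7} — 7 elements.
That is all 7 elements.

7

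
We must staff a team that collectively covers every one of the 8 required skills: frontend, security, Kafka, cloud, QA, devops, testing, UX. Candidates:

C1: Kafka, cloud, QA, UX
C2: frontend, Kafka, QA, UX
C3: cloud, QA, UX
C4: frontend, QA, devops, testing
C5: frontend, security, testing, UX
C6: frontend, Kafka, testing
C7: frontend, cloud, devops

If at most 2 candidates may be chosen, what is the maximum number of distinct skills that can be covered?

Choosing C1, C4 covers {frontend, Kafka, cloud, QA, devops, testing, UX} — 7 skills.
No choice of 2 candidates does better; here security is left uncovered.

7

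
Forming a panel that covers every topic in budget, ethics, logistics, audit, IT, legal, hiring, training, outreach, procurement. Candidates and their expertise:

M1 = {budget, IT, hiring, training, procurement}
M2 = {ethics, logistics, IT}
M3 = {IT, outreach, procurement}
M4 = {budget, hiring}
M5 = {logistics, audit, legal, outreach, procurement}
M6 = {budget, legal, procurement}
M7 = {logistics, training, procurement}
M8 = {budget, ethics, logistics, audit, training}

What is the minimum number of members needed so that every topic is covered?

M1, M2, M5 together cover {budget, ethics, logistics, audit, IT, legal, hiring, training, outreach, procurement} — every topic.
No 2 of the 8 members cover everything (all 28 pairs fall short), so 3 is minimum.

3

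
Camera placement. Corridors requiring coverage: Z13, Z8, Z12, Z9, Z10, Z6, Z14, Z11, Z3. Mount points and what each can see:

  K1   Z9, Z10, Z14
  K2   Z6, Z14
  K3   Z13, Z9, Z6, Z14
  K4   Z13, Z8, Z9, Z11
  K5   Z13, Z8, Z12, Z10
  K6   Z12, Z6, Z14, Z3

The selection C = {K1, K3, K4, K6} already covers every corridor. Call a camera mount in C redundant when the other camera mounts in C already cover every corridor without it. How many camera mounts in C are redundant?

Drop K1: Z10 uncovered — not redundant.
Drop K3: the rest still cover every corridor — redundant.
Drop K4: Z8, Z11 uncovered — not redundant.
Drop K6: Z12, Z3 uncovered — not redundant.
1 redundant: K3.

1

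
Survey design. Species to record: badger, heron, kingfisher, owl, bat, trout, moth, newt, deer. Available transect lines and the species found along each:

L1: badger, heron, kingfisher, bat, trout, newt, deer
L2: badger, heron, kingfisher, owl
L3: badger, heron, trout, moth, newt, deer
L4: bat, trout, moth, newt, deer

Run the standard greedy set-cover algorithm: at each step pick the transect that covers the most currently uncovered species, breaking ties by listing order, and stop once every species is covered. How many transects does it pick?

Pick 1: L1 covers 7 new species (badger, heron, kingfisher, bat, trout, newt, deer).
Pick 2: L2 covers 1 new species (owl).
Pick 3: L3 covers 1 new species (moth).
Greedy uses 3 transects. (The true minimum is 2.)

3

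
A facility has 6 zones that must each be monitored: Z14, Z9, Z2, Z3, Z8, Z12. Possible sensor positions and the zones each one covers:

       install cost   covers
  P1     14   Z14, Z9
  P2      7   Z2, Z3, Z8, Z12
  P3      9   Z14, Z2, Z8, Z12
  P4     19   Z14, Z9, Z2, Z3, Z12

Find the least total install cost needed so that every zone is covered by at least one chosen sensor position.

P1, P2 cover every zone at install cost 14 + 7 = 21.
Any cover uses at least 2 sensor positions; among all covering selections none totals below 21.

21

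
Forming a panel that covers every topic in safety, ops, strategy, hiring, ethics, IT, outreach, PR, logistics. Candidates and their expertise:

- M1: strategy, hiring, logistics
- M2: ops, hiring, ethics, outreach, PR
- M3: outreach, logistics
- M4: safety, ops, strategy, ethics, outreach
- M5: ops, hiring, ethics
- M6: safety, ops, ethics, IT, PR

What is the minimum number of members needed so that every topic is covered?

3

M1, M2, M6 together cover {safety, ops, strategy, hiring, ethics, IT, outreach, PR, logistics} — every topic.
No 2 of the 6 members cover everything (all 15 pairs fall short), so 3 is minimum.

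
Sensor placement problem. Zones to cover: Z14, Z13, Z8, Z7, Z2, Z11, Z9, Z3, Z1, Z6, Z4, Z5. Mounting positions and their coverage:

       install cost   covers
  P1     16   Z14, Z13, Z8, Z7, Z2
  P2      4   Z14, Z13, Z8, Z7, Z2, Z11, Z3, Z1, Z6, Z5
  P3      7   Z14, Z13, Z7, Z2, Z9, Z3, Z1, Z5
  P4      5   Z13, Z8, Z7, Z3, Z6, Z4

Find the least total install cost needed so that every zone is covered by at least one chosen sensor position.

P2, P3, P4 cover every zone at install cost 4 + 7 + 5 = 16.
Any cover uses at least 3 sensor positions; among all covering selections none totals below 16.

16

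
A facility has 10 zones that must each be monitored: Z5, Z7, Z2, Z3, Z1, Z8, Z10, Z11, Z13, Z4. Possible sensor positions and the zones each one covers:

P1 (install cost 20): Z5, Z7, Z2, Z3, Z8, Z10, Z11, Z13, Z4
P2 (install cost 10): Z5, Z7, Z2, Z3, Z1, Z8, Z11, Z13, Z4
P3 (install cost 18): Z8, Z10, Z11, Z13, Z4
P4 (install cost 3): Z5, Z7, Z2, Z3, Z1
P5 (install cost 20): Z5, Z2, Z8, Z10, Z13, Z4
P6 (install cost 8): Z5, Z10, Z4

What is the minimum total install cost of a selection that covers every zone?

P2, P6 cover every zone at install cost 10 + 8 = 18.
Any cover uses at least 2 sensor positions; among all covering selections none totals below 18.
Greedy by coverage-per-install cost would pick P4, P2, P6 for 21 — worse than the optimum 18.

18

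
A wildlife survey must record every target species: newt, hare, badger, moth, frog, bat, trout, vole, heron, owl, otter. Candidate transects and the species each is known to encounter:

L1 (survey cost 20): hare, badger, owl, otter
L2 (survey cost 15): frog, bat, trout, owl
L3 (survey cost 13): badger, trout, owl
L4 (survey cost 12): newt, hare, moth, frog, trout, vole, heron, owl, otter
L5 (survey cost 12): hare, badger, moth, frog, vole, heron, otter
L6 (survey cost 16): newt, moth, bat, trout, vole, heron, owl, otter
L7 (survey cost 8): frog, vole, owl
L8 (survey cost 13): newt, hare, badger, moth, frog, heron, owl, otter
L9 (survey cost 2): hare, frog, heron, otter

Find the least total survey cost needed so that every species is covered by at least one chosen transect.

28

L5, L6 cover every species at survey cost 12 + 16 = 28.
Any cover uses at least 2 transects; among all covering selections none totals below 28.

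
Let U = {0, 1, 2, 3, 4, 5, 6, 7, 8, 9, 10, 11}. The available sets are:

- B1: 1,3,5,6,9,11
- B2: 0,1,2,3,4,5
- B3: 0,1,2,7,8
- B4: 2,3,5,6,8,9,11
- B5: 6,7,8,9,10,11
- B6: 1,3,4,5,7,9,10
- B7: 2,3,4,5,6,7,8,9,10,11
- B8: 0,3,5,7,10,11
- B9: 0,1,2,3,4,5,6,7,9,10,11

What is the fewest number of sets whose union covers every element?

B2, B5 together cover {0, 1, 2, 3, 4, 5, 6, 7, 8, 9, 10, 11} — every element.
No single set contains all 12 elements, so 2 is optimal.

2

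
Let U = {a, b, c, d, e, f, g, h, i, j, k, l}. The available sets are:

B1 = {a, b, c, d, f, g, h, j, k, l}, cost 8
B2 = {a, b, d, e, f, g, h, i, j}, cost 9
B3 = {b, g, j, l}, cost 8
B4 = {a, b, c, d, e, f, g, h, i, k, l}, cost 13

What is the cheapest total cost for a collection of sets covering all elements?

B1, B2 cover every element at cost 8 + 9 = 17.
Any cover uses at least 2 sets; among all covering selections none totals below 17.

17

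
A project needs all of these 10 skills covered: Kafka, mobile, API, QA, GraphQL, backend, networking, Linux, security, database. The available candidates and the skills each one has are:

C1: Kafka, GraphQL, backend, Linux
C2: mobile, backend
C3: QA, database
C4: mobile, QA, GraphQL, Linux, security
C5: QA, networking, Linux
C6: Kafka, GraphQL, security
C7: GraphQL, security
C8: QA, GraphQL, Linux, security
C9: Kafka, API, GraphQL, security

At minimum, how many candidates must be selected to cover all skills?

4

C2, C3, C5, C9 together cover {Kafka, mobile, API, QA, GraphQL, backend, networking, Linux, security, database} — every skill.
No 3 of the 9 candidates cover everything (all 84 triples fall short), so 4 is minimum.
Greedy (largest uncovered first) would take C4, C1, C3, C5, C9 — 5 candidates — but 4 suffice.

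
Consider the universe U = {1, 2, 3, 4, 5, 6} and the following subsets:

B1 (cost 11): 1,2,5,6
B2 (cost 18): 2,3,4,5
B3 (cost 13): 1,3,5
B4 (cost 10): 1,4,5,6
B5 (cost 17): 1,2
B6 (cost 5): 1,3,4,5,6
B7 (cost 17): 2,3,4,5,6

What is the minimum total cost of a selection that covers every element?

B1, B6 cover every element at cost 11 + 5 = 16.
Any cover uses at least 2 sets; among all covering selections none totals below 16.

16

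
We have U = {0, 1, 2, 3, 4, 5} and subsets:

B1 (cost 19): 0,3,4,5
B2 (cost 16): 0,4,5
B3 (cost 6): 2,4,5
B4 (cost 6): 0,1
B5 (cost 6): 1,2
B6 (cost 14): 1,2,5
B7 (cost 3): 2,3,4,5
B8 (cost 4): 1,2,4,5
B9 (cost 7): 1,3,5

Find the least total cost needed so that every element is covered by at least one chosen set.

9

B4, B7 cover every element at cost 6 + 3 = 9.
Any cover uses at least 2 sets; among all covering selections none totals below 9.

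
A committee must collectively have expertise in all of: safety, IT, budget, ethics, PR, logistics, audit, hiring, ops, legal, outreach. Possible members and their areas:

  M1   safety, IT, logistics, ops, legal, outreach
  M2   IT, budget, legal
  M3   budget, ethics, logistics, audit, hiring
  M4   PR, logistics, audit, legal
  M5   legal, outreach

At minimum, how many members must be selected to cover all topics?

M1, M3, M4 together cover {safety, IT, budget, ethics, PR, logistics, audit, hiring, ops, legal, outreach} — every topic.
No 2 of the 5 members cover everything (all 10 pairs fall short), so 3 is minimum.

3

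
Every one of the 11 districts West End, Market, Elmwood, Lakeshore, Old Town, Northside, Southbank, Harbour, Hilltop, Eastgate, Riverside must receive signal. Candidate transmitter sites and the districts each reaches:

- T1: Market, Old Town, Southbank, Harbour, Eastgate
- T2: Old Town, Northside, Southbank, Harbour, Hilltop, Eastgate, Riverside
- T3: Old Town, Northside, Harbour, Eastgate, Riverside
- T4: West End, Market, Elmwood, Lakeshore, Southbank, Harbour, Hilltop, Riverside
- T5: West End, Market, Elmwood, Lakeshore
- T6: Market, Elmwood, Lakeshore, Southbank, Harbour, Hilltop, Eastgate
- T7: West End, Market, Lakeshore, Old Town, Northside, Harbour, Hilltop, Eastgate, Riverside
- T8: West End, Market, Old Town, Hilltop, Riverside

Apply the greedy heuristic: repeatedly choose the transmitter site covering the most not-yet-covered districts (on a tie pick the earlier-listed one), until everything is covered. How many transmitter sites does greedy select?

2

Pick 1: T7 covers 9 new districts (West End, Market, Lakeshore, Old Town, Northside, Harbour, Hilltop, Eastgate, Riverside).
Pick 2: T4 covers 2 new districts (Elmwood, Southbank).
Greedy uses 2 transmitter sites.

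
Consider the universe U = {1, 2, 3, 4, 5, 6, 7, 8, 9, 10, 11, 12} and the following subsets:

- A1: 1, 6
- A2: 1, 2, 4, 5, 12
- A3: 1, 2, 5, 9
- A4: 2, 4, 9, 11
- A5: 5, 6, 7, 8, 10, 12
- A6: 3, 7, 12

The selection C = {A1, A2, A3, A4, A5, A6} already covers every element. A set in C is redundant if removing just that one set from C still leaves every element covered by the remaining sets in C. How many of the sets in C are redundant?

3

Drop A1: the rest still cover every element — redundant.
Drop A2: the rest still cover every element — redundant.
Drop A3: the rest still cover every element — redundant.
Drop A4: 11 uncovered — not redundant.
Drop A5: 8, 10 uncovered — not redundant.
Drop A6: 3 uncovered — not redundant.
3 redundant: A1, A2, A3.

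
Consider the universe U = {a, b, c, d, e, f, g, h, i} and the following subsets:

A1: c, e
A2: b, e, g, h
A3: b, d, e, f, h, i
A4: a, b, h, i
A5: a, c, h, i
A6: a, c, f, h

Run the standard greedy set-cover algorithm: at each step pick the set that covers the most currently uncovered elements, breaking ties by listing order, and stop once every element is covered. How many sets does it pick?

Pick 1: A3 covers 6 new elements (b, d, e, f, h, i).
Pick 2: A5 covers 2 new elements (a, c).
Pick 3: A2 covers 1 new elements (g).
Greedy uses 3 sets.

3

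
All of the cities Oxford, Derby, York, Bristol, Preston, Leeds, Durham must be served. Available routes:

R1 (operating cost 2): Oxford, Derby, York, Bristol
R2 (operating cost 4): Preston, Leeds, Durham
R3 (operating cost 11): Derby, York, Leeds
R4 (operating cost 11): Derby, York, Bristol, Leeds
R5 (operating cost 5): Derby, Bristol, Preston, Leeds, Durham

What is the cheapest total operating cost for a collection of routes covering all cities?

6

R1, R2 cover every city at operating cost 2 + 4 = 6.
Any cover uses at least 2 routes; among all covering selections none totals below 6.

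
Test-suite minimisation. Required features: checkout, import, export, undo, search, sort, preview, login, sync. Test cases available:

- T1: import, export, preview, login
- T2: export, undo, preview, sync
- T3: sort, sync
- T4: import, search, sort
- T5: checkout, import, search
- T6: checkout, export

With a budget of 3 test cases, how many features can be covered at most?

Choosing T1, T2, T4 covers {import, export, undo, search, sort, preview, login, sync} — 8 features.
No choice of 3 test cases does better; here checkout is left uncovered.

8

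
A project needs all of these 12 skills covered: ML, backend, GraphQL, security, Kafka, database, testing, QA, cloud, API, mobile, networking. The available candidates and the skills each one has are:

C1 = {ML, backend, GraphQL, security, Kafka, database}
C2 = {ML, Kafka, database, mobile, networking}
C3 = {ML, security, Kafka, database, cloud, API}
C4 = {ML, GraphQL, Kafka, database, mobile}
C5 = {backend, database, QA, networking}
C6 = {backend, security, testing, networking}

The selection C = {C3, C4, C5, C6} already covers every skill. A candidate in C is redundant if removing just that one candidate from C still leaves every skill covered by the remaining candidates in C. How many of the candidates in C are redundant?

0

Drop C3: cloud, API uncovered — not redundant.
Drop C4: GraphQL, mobile uncovered — not redundant.
Drop C5: QA uncovered — not redundant.
Drop C6: testing uncovered — not redundant.
None of the candidates in C is redundant.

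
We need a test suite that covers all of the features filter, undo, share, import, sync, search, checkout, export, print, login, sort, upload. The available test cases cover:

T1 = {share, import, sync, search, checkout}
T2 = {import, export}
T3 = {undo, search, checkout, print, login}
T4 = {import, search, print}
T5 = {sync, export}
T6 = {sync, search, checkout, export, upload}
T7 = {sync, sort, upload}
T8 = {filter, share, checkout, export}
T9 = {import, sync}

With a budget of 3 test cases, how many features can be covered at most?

Choosing T3, T7, T8 covers {filter, undo, share, sync, search, checkout, export, print, login, sort, upload} — 11 features.
No choice of 3 test cases does better; here import is left uncovered.

11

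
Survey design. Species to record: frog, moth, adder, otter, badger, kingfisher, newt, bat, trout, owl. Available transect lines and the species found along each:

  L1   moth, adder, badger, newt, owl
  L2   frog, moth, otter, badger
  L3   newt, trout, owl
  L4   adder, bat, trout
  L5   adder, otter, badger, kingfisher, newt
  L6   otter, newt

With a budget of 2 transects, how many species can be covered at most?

7

Choosing L1, L2 covers {frog, moth, adder, otter, badger, newt, owl} — 7 species.
No choice of 2 transects does better; here kingfisher, bat, trout are left uncovered.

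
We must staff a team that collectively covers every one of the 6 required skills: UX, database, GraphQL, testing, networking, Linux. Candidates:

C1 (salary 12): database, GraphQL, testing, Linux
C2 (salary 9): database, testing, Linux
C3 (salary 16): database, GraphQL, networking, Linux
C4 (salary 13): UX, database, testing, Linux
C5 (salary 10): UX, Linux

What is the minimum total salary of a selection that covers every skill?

29

C3, C4 cover every skill at salary 16 + 13 = 29.
Any cover uses at least 2 candidates; among all covering selections none totals below 29.
Greedy by coverage-per-salary would pick C1, C5, C3 for 38 — worse than the optimum 29.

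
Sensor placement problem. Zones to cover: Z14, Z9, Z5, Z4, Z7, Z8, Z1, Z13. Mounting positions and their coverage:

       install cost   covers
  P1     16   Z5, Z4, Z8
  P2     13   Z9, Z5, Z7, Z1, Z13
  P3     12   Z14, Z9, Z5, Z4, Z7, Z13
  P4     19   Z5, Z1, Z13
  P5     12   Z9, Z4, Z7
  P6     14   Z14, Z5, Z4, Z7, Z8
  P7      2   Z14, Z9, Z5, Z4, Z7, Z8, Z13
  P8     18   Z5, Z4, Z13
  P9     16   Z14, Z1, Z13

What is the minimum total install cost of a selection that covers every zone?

P2, P7 cover every zone at install cost 13 + 2 = 15.
Any cover uses at least 2 sensor positions; among all covering selections none totals below 15.

15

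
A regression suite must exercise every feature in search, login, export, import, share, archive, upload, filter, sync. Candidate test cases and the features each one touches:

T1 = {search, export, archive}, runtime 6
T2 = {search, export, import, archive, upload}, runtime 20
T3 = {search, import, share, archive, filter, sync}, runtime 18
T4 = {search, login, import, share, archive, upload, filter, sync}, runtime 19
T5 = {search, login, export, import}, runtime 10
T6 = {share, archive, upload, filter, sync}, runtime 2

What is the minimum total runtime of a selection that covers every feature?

12

T5, T6 cover every feature at runtime 10 + 2 = 12.
Any cover uses at least 2 test cases; among all covering selections none totals below 12.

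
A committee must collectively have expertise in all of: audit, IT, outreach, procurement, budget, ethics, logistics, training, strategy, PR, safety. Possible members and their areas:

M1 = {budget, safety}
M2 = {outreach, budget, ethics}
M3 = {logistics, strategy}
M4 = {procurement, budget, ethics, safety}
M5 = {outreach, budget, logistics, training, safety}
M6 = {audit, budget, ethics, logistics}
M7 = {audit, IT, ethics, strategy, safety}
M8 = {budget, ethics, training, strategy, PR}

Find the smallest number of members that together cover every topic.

4

M4, M5, M7, M8 together cover {audit, IT, outreach, procurement, budget, ethics, logistics, training, strategy, PR, safety} — every topic.
No 3 of the 8 members cover everything (all 56 triples fall short), so 4 is minimum.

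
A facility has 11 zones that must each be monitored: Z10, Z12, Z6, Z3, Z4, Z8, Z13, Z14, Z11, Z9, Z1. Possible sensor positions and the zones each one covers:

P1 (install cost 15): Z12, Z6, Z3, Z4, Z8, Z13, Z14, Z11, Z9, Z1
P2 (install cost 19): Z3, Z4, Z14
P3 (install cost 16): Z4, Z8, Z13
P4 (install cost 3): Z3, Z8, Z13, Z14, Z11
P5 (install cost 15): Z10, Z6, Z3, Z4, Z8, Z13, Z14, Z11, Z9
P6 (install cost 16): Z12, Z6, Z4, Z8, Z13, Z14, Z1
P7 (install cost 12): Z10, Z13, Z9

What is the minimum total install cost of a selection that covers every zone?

P1, P7 cover every zone at install cost 15 + 12 = 27.
Any cover uses at least 2 sensor positions; among all covering selections none totals below 27.
Greedy by coverage-per-install cost would pick P4, P1, P7 for 30 — worse than the optimum 27.

27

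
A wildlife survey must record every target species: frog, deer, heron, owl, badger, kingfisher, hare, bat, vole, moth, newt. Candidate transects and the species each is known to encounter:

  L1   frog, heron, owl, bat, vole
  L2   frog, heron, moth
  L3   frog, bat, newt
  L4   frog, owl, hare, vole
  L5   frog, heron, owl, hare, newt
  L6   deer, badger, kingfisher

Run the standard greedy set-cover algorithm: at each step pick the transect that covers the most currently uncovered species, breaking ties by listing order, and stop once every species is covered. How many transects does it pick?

Pick 1: L1 covers 5 new species (frog, heron, owl, bat, vole).
Pick 2: L6 covers 3 new species (deer, badger, kingfisher).
Pick 3: L5 covers 2 new species (hare, newt).
Pick 4: L2 covers 1 new species (moth).
Greedy uses 4 transects.

4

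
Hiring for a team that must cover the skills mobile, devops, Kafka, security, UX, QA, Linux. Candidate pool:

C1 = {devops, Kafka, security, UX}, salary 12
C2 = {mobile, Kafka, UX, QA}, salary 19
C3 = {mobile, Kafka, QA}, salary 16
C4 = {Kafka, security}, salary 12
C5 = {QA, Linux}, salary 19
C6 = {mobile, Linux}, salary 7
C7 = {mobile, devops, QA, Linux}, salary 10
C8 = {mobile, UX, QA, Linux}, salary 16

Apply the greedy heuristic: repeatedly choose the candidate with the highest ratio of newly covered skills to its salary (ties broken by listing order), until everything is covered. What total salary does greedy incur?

Pick 1: C7 adds 4 new (mobile, devops, QA, Linux) at salary 10 (ratio 4/10).
Pick 2: C1 adds 3 new (Kafka, security, UX) at salary 12 (ratio 3/12).
Greedy total salary: 10 + 12 = 22.

22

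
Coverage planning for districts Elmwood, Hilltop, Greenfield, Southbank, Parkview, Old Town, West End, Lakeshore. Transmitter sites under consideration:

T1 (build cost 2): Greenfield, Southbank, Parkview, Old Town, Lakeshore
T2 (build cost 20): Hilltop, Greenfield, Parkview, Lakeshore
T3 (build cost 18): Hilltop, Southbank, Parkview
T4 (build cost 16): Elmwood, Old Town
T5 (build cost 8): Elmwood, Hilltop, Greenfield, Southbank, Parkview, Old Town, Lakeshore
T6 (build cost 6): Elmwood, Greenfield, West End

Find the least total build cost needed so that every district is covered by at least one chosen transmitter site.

14

T5, T6 cover every district at build cost 8 + 6 = 14.
Any cover uses at least 2 transmitter sites; among all covering selections none totals below 14.
Greedy by coverage-per-build cost would pick T1, T6, T5 for 16 — worse than the optimum 14.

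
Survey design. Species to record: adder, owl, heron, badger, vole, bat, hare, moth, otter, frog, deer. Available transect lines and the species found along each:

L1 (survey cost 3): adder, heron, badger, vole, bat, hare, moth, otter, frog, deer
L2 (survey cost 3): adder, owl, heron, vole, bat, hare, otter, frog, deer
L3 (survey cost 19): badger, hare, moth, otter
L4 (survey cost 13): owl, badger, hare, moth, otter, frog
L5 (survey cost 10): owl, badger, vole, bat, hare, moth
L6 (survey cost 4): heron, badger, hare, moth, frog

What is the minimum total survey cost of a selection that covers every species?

6

L1, L2 cover every species at survey cost 3 + 3 = 6.
Any cover uses at least 2 transects; among all covering selections none totals below 6.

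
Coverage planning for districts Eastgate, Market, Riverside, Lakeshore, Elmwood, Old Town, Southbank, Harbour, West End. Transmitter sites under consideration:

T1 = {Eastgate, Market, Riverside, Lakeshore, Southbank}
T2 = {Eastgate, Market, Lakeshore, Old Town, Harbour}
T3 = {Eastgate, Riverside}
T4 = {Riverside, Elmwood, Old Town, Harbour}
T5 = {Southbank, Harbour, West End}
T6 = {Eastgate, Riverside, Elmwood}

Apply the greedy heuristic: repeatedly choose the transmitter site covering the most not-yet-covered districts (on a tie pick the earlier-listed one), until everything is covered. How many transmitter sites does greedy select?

3

Pick 1: T1 covers 5 new districts (Eastgate, Market, Riverside, Lakeshore, Southbank).
Pick 2: T4 covers 3 new districts (Elmwood, Old Town, Harbour).
Pick 3: T5 covers 1 new districts (West End).
Greedy uses 3 transmitter sites.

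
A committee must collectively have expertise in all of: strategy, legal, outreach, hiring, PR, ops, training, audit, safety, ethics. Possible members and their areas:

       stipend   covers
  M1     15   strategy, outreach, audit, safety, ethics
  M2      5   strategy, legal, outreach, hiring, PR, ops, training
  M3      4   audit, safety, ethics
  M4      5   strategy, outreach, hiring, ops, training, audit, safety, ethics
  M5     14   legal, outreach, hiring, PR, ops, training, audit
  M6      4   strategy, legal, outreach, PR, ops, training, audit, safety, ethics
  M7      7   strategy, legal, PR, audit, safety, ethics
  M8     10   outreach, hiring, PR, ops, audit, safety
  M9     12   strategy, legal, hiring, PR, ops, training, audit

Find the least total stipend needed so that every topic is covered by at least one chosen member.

9

M2, M3 cover every topic at stipend 5 + 4 = 9.
Any cover uses at least 2 members; among all covering selections none totals below 9.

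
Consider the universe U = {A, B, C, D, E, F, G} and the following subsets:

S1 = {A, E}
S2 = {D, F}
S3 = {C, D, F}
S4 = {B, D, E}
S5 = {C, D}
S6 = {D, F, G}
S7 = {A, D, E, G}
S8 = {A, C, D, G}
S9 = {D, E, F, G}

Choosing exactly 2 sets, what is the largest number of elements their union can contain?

6

Choosing S3, S7 covers {A, C, D, E, F, G} — 6 elements.
No choice of 2 sets does better; here B is left uncovered.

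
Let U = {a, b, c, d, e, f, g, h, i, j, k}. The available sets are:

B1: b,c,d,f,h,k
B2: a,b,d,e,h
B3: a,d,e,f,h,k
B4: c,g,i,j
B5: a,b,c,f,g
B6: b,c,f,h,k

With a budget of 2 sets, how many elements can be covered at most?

Choosing B3, B4 covers {a, c, d, e, f, g, h, i, j, k} — 10 elements.
No choice of 2 sets does better; here b is left uncovered.

10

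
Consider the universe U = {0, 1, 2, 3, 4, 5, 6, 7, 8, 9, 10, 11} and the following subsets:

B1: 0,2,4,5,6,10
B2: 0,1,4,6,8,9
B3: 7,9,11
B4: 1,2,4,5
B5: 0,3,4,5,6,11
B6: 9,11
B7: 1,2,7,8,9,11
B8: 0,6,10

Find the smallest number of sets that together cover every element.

B1, B5, B7 together cover {0, 1, 2, 3, 4, 5, 6, 7, 8, 9, 10, 11} — every element.
No 2 of the 8 sets cover everything (all 28 pairs fall short), so 3 is minimum.

3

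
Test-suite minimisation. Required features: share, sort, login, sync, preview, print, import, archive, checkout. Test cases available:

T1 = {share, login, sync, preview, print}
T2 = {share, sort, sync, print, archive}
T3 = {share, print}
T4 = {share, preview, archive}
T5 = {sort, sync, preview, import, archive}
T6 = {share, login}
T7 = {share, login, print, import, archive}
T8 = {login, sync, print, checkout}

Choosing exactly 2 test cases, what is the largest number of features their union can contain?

Choosing T1, T5 covers {share, sort, login, sync, preview, print, import, archive} — 8 features.
No choice of 2 test cases does better; here checkout is left uncovered.

8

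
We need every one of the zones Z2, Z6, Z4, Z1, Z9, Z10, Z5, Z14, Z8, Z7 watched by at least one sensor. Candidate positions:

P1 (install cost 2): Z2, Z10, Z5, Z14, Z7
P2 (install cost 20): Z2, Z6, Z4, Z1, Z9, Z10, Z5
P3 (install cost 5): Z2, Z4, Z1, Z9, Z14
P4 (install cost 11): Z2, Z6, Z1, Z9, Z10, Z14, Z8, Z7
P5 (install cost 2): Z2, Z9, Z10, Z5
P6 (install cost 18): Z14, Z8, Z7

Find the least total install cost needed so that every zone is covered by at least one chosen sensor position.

18

P1, P3, P4 cover every zone at install cost 2 + 5 + 11 = 18.
Any cover uses at least 2 sensor positions; among all covering selections none totals below 18.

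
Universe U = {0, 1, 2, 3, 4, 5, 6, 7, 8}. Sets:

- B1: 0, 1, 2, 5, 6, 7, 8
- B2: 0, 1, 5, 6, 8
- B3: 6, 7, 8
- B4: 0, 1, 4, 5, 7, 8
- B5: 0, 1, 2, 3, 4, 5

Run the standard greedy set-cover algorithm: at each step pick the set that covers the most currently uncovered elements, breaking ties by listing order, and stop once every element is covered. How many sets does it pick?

Pick 1: B1 covers 7 new elements (0, 1, 2, 5, 6, 7, 8).
Pick 2: B5 covers 2 new elements (3, 4).
Greedy uses 2 sets.

2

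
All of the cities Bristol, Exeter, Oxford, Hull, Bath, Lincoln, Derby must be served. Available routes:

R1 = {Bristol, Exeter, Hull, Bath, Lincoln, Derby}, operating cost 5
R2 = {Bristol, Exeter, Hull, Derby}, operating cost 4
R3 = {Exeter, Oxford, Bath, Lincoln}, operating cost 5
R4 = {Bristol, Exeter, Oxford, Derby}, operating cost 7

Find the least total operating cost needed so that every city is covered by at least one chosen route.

R2, R3 cover every city at operating cost 4 + 5 = 9.
Any cover uses at least 2 routes; among all covering selections none totals below 9.
Greedy by coverage-per-operating cost would pick R1, R3 for 10 — worse than the optimum 9.

9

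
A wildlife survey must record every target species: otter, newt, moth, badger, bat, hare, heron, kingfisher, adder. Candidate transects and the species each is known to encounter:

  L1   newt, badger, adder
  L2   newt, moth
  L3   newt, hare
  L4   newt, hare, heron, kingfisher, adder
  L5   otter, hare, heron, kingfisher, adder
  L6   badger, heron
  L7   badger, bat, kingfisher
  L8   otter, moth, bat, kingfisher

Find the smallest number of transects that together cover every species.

L1, L4, L8 together cover {otter, newt, moth, badger, bat, hare, heron, kingfisher, adder} — every species.
No 2 of the 8 transects cover everything (all 28 pairs fall short), so 3 is minimum.

3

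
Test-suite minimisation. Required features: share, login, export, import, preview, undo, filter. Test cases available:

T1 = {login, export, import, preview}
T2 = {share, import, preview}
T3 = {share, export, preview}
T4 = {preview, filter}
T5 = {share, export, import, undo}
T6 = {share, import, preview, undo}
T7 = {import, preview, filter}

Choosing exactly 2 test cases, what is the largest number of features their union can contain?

6

Choosing T1, T5 covers {share, login, export, import, preview, undo} — 6 features.
No choice of 2 test cases does better; here filter is left uncovered.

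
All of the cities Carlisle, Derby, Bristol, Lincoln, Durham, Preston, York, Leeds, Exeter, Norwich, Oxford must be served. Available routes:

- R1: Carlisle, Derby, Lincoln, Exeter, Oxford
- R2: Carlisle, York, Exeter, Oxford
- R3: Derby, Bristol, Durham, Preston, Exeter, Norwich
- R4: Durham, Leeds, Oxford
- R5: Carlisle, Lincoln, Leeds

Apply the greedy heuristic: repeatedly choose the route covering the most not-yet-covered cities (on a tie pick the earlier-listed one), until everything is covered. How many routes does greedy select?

4

Pick 1: R3 covers 6 new cities (Derby, Bristol, Durham, Preston, Exeter, Norwich).
Pick 2: R1 covers 3 new cities (Carlisle, Lincoln, Oxford).
Pick 3: R2 covers 1 new cities (York).
Pick 4: R4 covers 1 new cities (Leeds).
Greedy uses 4 routes. (The true minimum is 3.)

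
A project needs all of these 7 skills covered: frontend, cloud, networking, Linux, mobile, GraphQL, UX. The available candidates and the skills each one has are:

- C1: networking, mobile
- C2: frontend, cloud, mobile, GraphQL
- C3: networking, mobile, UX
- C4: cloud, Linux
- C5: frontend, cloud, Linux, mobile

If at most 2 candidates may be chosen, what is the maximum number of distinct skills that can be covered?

6

Choosing C2, C3 covers {frontend, cloud, networking, mobile, GraphQL, UX} — 6 skills.
No choice of 2 candidates does better; here Linux is left uncovered.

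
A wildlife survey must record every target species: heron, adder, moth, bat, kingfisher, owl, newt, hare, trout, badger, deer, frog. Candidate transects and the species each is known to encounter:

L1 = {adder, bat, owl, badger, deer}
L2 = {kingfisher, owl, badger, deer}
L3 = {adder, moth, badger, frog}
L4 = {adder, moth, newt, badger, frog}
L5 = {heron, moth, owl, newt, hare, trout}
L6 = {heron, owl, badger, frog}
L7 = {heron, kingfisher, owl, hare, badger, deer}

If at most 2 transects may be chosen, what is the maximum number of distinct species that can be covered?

10

Choosing L1, L5 covers {heron, adder, moth, bat, owl, newt, hare, trout, badger, deer} — 10 species.
No choice of 2 transects does better; here kingfisher, frog are left uncovered.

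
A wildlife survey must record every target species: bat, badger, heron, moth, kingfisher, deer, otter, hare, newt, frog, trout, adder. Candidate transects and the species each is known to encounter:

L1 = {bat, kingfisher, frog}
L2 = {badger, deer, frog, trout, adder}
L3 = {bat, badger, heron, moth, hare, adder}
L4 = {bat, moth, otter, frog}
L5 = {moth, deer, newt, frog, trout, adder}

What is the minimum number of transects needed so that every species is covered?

4

L1, L3, L4, L5 together cover {bat, badger, heron, moth, kingfisher, deer, otter, hare, newt, frog, trout, adder} — every species.
No 3 of the 5 transects cover everything (all 10 triples fall short), so 4 is minimum.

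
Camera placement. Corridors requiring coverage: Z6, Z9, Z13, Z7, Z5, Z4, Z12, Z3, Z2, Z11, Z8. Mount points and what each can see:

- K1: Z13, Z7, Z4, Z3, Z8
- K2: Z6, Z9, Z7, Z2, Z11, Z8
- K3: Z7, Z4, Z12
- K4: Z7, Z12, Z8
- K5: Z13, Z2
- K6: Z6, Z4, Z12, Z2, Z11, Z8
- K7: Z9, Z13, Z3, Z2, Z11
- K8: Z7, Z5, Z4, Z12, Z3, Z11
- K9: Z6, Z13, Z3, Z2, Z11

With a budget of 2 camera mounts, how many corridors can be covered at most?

Choosing K2, K8 covers {Z6, Z9, Z7, Z5, Z4, Z12, Z3, Z2, Z11, Z8} — 10 corridors.
No choice of 2 camera mounts does better; here Z13 is left uncovered.

10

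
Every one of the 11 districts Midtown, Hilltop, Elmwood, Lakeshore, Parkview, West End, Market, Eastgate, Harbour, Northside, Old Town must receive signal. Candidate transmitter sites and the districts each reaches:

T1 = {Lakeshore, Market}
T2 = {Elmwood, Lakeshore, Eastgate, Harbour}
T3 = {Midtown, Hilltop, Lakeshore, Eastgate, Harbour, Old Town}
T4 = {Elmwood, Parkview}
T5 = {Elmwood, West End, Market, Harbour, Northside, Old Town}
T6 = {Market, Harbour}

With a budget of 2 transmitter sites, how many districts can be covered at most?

10

Choosing T3, T5 covers {Midtown, Hilltop, Elmwood, Lakeshore, West End, Market, Eastgate, Harbour, Northside, Old Town} — 10 districts.
No choice of 2 transmitter sites does better; here Parkview is left uncovered.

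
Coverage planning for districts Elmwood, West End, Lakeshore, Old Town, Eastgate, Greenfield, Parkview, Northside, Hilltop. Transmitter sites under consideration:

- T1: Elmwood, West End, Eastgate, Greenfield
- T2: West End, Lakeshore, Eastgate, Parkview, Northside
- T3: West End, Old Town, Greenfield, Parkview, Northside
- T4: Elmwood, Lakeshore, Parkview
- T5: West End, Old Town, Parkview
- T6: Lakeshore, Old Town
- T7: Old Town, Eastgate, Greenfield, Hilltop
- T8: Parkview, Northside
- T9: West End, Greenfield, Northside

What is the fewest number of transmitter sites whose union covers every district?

3

T1, T2, T7 together cover {Elmwood, West End, Lakeshore, Old Town, Eastgate, Greenfield, Parkview, Northside, Hilltop} — every district.
No 2 of the 9 transmitter sites cover everything (all 36 pairs fall short), so 3 is minimum.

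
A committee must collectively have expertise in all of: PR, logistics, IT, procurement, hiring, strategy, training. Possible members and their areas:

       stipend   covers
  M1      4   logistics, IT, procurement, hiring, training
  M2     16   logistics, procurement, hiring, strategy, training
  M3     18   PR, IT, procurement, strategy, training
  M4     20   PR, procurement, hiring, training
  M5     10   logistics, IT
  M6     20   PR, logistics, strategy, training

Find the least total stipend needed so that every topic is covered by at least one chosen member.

22

M1, M3 cover every topic at stipend 4 + 18 = 22.
Any cover uses at least 2 members; among all covering selections none totals below 22.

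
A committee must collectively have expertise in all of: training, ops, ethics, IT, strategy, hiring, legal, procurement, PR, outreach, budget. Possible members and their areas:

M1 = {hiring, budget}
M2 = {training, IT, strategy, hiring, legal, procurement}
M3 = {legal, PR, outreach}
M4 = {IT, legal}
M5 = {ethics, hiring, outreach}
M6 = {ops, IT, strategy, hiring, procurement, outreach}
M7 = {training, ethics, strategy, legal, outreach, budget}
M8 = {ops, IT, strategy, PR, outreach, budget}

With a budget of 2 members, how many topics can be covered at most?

10

Choosing M2, M8 covers {training, ops, IT, strategy, hiring, legal, procurement, PR, outreach, budget} — 10 topics.
No choice of 2 members does better; here ethics is left uncovered.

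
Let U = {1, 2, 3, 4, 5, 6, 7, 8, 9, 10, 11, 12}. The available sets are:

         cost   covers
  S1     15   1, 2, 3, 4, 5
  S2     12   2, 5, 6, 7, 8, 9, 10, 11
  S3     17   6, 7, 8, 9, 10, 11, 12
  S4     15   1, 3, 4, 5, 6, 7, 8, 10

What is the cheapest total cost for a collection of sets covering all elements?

S1, S3 cover every element at cost 15 + 17 = 32.
Any cover uses at least 2 sets; among all covering selections none totals below 32.
Greedy by coverage-per-cost would pick S2, S1, S3 for 44 — worse than the optimum 32.

32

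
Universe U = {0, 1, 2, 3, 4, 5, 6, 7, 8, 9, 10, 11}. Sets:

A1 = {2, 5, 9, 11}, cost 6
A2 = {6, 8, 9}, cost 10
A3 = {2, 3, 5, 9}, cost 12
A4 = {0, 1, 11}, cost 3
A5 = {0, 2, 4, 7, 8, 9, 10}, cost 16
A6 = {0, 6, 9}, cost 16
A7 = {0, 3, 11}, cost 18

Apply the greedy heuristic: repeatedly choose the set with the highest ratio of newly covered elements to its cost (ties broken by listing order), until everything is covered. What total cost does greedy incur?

47

Pick 1: A4 adds 3 new (0, 1, 11) at cost 3 (ratio 3/3).
Pick 2: A1 adds 3 new (2, 5, 9) at cost 6 (ratio 3/6).
Pick 3: A5 adds 4 new (4, 7, 8, 10) at cost 16 (ratio 4/16).
Pick 4: A2 adds 1 new (6) at cost 10 (ratio 1/10).
Pick 5: A3 adds 1 new (3) at cost 12 (ratio 1/12).
Greedy total cost: 3 + 6 + 16 + 10 + 12 = 47. (The true optimum is 41, so greedy overshoots here.)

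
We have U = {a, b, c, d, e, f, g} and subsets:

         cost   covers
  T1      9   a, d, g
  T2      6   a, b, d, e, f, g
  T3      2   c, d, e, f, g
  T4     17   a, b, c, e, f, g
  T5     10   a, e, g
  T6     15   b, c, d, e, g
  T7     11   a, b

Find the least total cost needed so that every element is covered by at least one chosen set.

8

T2, T3 cover every element at cost 6 + 2 = 8.
Any cover uses at least 2 sets; among all covering selections none totals below 8.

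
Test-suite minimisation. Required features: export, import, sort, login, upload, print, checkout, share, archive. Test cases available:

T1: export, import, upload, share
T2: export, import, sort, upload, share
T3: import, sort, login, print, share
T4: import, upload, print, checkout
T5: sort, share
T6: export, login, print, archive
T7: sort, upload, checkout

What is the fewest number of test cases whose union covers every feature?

T1, T6, T7 together cover {export, import, sort, login, upload, print, checkout, share, archive} — every feature.
No 2 of the 7 test cases cover everything (all 21 pairs fall short), so 3 is minimum.

3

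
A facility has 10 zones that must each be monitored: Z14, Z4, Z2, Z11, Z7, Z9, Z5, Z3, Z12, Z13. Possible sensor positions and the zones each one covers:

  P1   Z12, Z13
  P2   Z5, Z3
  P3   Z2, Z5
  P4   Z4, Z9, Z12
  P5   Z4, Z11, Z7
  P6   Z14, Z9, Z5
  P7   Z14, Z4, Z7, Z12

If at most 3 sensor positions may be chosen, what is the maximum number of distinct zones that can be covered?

8

Choosing P1, P5, P6 covers {Z14, Z4, Z11, Z7, Z9, Z5, Z12, Z13} — 8 zones.
No choice of 3 sensor positions does better; here Z2, Z3 are left uncovered.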